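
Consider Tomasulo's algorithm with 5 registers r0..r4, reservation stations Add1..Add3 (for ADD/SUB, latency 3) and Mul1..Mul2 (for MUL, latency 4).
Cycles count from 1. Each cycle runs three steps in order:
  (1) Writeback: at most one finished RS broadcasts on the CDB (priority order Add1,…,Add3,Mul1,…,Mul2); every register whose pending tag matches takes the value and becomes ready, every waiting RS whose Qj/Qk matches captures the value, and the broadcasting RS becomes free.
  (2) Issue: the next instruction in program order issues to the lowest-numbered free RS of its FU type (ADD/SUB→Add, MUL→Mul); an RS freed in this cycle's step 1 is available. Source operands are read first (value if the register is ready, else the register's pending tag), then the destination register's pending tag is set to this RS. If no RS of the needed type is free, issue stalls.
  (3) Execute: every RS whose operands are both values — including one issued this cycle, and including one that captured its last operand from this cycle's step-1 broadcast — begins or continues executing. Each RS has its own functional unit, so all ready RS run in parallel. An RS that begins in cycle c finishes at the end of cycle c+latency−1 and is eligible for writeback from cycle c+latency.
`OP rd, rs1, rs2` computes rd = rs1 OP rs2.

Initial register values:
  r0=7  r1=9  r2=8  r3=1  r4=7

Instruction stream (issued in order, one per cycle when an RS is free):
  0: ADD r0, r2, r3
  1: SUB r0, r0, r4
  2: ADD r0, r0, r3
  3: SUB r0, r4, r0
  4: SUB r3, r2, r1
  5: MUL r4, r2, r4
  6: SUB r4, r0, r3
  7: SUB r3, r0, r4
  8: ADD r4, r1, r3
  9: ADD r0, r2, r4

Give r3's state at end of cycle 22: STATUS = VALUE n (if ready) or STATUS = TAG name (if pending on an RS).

STATUS = VALUE -1

c1: issue ADD r0<-Add1 | r0:Add1,r1:9,r2:8,r3:1,r4:7
c2: issue SUB r0<-Add2 | r0:Add2,r1:9,r2:8,r3:1,r4:7
c3: issue ADD r0<-Add3 | r0:Add3,r1:9,r2:8,r3:1,r4:7
c4: CDB Add1=9; issue SUB r0<-Add1 | r0:Add1,r1:9,r2:8,r3:1,r4:7
c5: stall | r0:Add1,r1:9,r2:8,r3:1,r4:7
c6: stall | r0:Add1,r1:9,r2:8,r3:1,r4:7
c7: CDB Add2=2; issue SUB r3<-Add2 | r0:Add1,r1:9,r2:8,r3:Add2,r4:7
c8: issue MUL r4<-Mul1 | r0:Add1,r1:9,r2:8,r3:Add2,r4:Mul1
c9: stall | r0:Add1,r1:9,r2:8,r3:Add2,r4:Mul1
c10: CDB Add2=-1; issue SUB r4<-Add2 | r0:Add1,r1:9,r2:8,r3:-1,r4:Add2
c11: CDB Add3=3; issue SUB r3<-Add3 | r0:Add1,r1:9,r2:8,r3:Add3,r4:Add2
c12: CDB Mul1=56; stall | r0:Add1,r1:9,r2:8,r3:Add3,r4:Add2
c13: stall | r0:Add1,r1:9,r2:8,r3:Add3,r4:Add2
c14: CDB Add1=4; issue ADD r4<-Add1 | r0:4,r1:9,r2:8,r3:Add3,r4:Add1
c15: stall | r0:4,r1:9,r2:8,r3:Add3,r4:Add1
c16: stall | r0:4,r1:9,r2:8,r3:Add3,r4:Add1
c17: CDB Add2=5; issue ADD r0<-Add2 | r0:Add2,r1:9,r2:8,r3:Add3,r4:Add1
c18: - | r0:Add2,r1:9,r2:8,r3:Add3,r4:Add1
c19: - | r0:Add2,r1:9,r2:8,r3:Add3,r4:Add1
c20: CDB Add3=-1 | r0:Add2,r1:9,r2:8,r3:-1,r4:Add1
c21: - | r0:Add2,r1:9,r2:8,r3:-1,r4:Add1
c22: - | r0:Add2,r1:9,r2:8,r3:-1,r4:Add1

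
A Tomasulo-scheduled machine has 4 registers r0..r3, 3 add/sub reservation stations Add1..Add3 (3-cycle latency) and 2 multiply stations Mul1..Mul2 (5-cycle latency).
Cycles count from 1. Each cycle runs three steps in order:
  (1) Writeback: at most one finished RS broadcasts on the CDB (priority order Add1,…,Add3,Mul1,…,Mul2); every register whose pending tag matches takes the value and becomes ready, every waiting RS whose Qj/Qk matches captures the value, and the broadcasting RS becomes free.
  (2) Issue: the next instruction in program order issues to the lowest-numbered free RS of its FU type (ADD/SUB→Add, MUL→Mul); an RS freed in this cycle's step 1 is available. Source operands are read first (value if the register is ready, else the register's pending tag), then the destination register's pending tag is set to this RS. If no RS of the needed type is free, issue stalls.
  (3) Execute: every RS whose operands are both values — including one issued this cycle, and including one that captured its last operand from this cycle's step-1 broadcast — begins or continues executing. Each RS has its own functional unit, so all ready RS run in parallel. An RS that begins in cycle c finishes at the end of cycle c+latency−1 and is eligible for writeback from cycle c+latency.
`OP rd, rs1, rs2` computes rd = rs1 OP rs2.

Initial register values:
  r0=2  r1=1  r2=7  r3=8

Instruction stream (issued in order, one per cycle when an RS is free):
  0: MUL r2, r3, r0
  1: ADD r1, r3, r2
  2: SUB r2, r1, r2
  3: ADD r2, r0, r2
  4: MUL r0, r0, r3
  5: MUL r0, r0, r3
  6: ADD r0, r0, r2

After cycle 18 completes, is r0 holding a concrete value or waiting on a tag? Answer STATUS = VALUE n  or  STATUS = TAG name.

  c1: issue MUL r2<-Mul1  regs: r0:2,r1:1,r2:Mul1,r3:8
  c2: issue ADD r1<-Add1  regs: r0:2,r1:Add1,r2:Mul1,r3:8
  c3: issue SUB r2<-Add2  regs: r0:2,r1:Add1,r2:Add2,r3:8
  c4: issue ADD r2<-Add3  regs: r0:2,r1:Add1,r2:Add3,r3:8
  c5: issue MUL r0<-Mul2  regs: r0:Mul2,r1:Add1,r2:Add3,r3:8
  c6: CDB Mul1=16; issue MUL r0<-Mul1  regs: r0:Mul1,r1:Add1,r2:Add3,r3:8
  c7: stall  regs: r0:Mul1,r1:Add1,r2:Add3,r3:8
  c8: stall  regs: r0:Mul1,r1:Add1,r2:Add3,r3:8
  c9: CDB Add1=24; issue ADD r0<-Add1  regs: r0:Add1,r1:24,r2:Add3,r3:8
  c10: CDB Mul2=16  regs: r0:Add1,r1:24,r2:Add3,r3:8
  c11: -  regs: r0:Add1,r1:24,r2:Add3,r3:8
  c12: CDB Add2=8  regs: r0:Add1,r1:24,r2:Add3,r3:8
  c13: -  regs: r0:Add1,r1:24,r2:Add3,r3:8
  c14: -  regs: r0:Add1,r1:24,r2:Add3,r3:8
  c15: CDB Add3=10  regs: r0:Add1,r1:24,r2:10,r3:8
  c16: CDB Mul1=128  regs: r0:Add1,r1:24,r2:10,r3:8
  c17: -  regs: r0:Add1,r1:24,r2:10,r3:8
  c18: -  regs: r0:Add1,r1:24,r2:10,r3:8

STATUS = TAG Add1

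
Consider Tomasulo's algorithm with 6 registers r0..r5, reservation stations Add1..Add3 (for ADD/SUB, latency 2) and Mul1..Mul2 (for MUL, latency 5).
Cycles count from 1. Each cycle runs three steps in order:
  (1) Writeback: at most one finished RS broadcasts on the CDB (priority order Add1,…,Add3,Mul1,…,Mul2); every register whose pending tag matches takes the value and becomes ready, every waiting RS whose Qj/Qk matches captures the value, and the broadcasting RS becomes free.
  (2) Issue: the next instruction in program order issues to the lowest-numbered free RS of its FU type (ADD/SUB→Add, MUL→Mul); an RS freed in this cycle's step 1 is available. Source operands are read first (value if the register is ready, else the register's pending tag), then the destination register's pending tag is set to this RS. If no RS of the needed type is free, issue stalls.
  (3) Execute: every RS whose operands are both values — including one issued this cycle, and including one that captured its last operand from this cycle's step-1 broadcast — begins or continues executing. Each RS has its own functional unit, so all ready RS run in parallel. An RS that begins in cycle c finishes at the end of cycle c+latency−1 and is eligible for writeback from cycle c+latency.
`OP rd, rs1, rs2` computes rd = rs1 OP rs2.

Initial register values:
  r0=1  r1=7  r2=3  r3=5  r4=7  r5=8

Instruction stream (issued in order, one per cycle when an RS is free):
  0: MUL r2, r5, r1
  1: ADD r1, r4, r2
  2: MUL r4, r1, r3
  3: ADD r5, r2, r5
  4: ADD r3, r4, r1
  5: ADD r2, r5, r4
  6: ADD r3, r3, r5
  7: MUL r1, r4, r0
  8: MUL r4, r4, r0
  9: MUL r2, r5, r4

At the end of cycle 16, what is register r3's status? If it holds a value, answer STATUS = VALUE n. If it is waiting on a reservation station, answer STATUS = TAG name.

STATUS = TAG Add2

  c1: issue MUL r2<-Mul1  regs: r0:1,r1:7,r2:Mul1,r3:5,r4:7,r5:8
  c2: issue ADD r1<-Add1  regs: r0:1,r1:Add1,r2:Mul1,r3:5,r4:7,r5:8
  c3: issue MUL r4<-Mul2  regs: r0:1,r1:Add1,r2:Mul1,r3:5,r4:Mul2,r5:8
  c4: issue ADD r5<-Add2  regs: r0:1,r1:Add1,r2:Mul1,r3:5,r4:Mul2,r5:Add2
  c5: issue ADD r3<-Add3  regs: r0:1,r1:Add1,r2:Mul1,r3:Add3,r4:Mul2,r5:Add2
  c6: CDB Mul1=56; stall  regs: r0:1,r1:Add1,r2:56,r3:Add3,r4:Mul2,r5:Add2
  c7: stall  regs: r0:1,r1:Add1,r2:56,r3:Add3,r4:Mul2,r5:Add2
  c8: CDB Add1=63; issue ADD r2<-Add1  regs: r0:1,r1:63,r2:Add1,r3:Add3,r4:Mul2,r5:Add2
  c9: CDB Add2=64; issue ADD r3<-Add2  regs: r0:1,r1:63,r2:Add1,r3:Add2,r4:Mul2,r5:64
  c10: issue MUL r1<-Mul1  regs: r0:1,r1:Mul1,r2:Add1,r3:Add2,r4:Mul2,r5:64
  c11: stall  regs: r0:1,r1:Mul1,r2:Add1,r3:Add2,r4:Mul2,r5:64
  c12: stall  regs: r0:1,r1:Mul1,r2:Add1,r3:Add2,r4:Mul2,r5:64
  c13: CDB Mul2=315; issue MUL r4<-Mul2  regs: r0:1,r1:Mul1,r2:Add1,r3:Add2,r4:Mul2,r5:64
  c14: stall  regs: r0:1,r1:Mul1,r2:Add1,r3:Add2,r4:Mul2,r5:64
  c15: CDB Add1=379; stall  regs: r0:1,r1:Mul1,r2:379,r3:Add2,r4:Mul2,r5:64
  c16: CDB Add3=378; stall  regs: r0:1,r1:Mul1,r2:379,r3:Add2,r4:Mul2,r5:64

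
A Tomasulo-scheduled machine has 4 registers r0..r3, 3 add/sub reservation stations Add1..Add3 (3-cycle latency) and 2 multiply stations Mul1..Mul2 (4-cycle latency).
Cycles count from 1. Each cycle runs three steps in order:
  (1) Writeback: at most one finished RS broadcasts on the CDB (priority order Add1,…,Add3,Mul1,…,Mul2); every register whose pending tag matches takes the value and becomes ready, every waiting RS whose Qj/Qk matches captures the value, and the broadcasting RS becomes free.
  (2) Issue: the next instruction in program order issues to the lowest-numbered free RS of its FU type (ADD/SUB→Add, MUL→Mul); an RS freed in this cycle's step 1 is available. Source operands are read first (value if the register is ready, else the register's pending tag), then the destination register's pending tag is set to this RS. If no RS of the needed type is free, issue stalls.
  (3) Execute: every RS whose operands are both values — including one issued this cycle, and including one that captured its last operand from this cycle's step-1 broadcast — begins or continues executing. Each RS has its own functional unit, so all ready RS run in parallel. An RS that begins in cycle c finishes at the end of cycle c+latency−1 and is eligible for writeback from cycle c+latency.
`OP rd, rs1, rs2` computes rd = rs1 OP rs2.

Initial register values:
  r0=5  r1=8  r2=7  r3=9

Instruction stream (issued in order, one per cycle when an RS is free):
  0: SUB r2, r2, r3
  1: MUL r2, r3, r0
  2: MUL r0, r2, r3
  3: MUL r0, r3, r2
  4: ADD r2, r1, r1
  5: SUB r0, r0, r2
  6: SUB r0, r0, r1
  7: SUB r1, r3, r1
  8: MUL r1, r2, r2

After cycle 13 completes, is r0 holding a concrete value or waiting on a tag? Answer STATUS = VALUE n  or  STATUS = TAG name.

  c1: issue SUB r2<-Add1  regs: r0:5,r1:8,r2:Add1,r3:9
  c2: issue MUL r2<-Mul1  regs: r0:5,r1:8,r2:Mul1,r3:9
  c3: issue MUL r0<-Mul2  regs: r0:Mul2,r1:8,r2:Mul1,r3:9
  c4: CDB Add1=-2; stall  regs: r0:Mul2,r1:8,r2:Mul1,r3:9
  c5: stall  regs: r0:Mul2,r1:8,r2:Mul1,r3:9
  c6: CDB Mul1=45; issue MUL r0<-Mul1  regs: r0:Mul1,r1:8,r2:45,r3:9
  c7: issue ADD r2<-Add1  regs: r0:Mul1,r1:8,r2:Add1,r3:9
  c8: issue SUB r0<-Add2  regs: r0:Add2,r1:8,r2:Add1,r3:9
  c9: issue SUB r0<-Add3  regs: r0:Add3,r1:8,r2:Add1,r3:9
  c10: CDB Add1=16; issue SUB r1<-Add1  regs: r0:Add3,r1:Add1,r2:16,r3:9
  c11: CDB Mul1=405; issue MUL r1<-Mul1  regs: r0:Add3,r1:Mul1,r2:16,r3:9
  c12: CDB Mul2=405  regs: r0:Add3,r1:Mul1,r2:16,r3:9
  c13: CDB Add1=1  regs: r0:Add3,r1:Mul1,r2:16,r3:9

STATUS = TAG Add3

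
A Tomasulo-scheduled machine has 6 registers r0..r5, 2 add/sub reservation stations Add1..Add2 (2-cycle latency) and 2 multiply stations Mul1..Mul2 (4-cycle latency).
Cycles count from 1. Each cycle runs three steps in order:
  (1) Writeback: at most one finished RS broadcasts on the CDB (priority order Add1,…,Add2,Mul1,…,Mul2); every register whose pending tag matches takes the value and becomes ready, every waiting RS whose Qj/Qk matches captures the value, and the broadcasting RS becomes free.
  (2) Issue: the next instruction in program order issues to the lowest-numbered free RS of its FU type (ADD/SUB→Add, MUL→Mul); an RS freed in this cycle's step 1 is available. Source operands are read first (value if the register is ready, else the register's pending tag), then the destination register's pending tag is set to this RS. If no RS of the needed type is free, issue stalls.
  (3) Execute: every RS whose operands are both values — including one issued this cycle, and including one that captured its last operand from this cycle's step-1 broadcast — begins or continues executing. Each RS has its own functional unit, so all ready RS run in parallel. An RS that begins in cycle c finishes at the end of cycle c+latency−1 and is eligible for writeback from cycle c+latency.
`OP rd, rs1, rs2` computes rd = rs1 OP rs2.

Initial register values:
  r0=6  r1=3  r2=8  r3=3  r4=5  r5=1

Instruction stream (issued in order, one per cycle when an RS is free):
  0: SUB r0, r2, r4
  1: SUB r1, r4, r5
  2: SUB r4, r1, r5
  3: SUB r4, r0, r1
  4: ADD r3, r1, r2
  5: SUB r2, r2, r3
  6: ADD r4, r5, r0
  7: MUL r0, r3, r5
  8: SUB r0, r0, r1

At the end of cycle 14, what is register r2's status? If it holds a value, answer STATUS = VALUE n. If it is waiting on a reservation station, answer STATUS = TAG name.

  c1: issue SUB r0<-Add1  regs: r0:Add1,r1:3,r2:8,r3:3,r4:5,r5:1
  c2: issue SUB r1<-Add2  regs: r0:Add1,r1:Add2,r2:8,r3:3,r4:5,r5:1
  c3: CDB Add1=3; issue SUB r4<-Add1  regs: r0:3,r1:Add2,r2:8,r3:3,r4:Add1,r5:1
  c4: CDB Add2=4; issue SUB r4<-Add2  regs: r0:3,r1:4,r2:8,r3:3,r4:Add2,r5:1
  c5: stall  regs: r0:3,r1:4,r2:8,r3:3,r4:Add2,r5:1
  c6: CDB Add1=3; issue ADD r3<-Add1  regs: r0:3,r1:4,r2:8,r3:Add1,r4:Add2,r5:1
  c7: CDB Add2=-1; issue SUB r2<-Add2  regs: r0:3,r1:4,r2:Add2,r3:Add1,r4:-1,r5:1
  c8: CDB Add1=12; issue ADD r4<-Add1  regs: r0:3,r1:4,r2:Add2,r3:12,r4:Add1,r5:1
  c9: issue MUL r0<-Mul1  regs: r0:Mul1,r1:4,r2:Add2,r3:12,r4:Add1,r5:1
  c10: CDB Add1=4; issue SUB r0<-Add1  regs: r0:Add1,r1:4,r2:Add2,r3:12,r4:4,r5:1
  c11: CDB Add2=-4  regs: r0:Add1,r1:4,r2:-4,r3:12,r4:4,r5:1
  c12: -  regs: r0:Add1,r1:4,r2:-4,r3:12,r4:4,r5:1
  c13: CDB Mul1=12  regs: r0:Add1,r1:4,r2:-4,r3:12,r4:4,r5:1
  c14: -  regs: r0:Add1,r1:4,r2:-4,r3:12,r4:4,r5:1

STATUS = VALUE -4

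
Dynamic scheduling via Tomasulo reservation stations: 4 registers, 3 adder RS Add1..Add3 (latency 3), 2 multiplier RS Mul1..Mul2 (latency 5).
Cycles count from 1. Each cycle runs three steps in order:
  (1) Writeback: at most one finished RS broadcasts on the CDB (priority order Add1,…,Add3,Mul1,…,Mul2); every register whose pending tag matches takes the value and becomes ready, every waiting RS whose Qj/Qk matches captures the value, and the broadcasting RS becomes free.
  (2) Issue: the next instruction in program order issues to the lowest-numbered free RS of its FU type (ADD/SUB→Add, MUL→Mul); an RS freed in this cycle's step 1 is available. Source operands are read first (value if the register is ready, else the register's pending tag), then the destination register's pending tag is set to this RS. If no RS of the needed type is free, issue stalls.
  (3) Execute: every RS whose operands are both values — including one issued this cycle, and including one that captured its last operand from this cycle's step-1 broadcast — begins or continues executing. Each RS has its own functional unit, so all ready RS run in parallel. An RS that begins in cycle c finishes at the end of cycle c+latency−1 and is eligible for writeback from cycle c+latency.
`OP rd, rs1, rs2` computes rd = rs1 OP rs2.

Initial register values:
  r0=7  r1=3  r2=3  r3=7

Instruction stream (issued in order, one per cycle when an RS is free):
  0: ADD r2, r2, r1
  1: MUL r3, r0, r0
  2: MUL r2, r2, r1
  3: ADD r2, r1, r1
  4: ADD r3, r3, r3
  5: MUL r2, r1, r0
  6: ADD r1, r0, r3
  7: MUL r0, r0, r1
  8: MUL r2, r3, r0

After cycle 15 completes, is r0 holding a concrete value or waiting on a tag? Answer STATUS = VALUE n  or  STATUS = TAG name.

c1: issue ADD r2<-Add1 | r0:7,r1:3,r2:Add1,r3:7
c2: issue MUL r3<-Mul1 | r0:7,r1:3,r2:Add1,r3:Mul1
c3: issue MUL r2<-Mul2 | r0:7,r1:3,r2:Mul2,r3:Mul1
c4: CDB Add1=6; issue ADD r2<-Add1 | r0:7,r1:3,r2:Add1,r3:Mul1
c5: issue ADD r3<-Add2 | r0:7,r1:3,r2:Add1,r3:Add2
c6: stall | r0:7,r1:3,r2:Add1,r3:Add2
c7: CDB Add1=6; stall | r0:7,r1:3,r2:6,r3:Add2
c8: CDB Mul1=49; issue MUL r2<-Mul1 | r0:7,r1:3,r2:Mul1,r3:Add2
c9: CDB Mul2=18; issue ADD r1<-Add1 | r0:7,r1:Add1,r2:Mul1,r3:Add2
c10: issue MUL r0<-Mul2 | r0:Mul2,r1:Add1,r2:Mul1,r3:Add2
c11: CDB Add2=98; stall | r0:Mul2,r1:Add1,r2:Mul1,r3:98
c12: stall | r0:Mul2,r1:Add1,r2:Mul1,r3:98
c13: CDB Mul1=21; issue MUL r2<-Mul1 | r0:Mul2,r1:Add1,r2:Mul1,r3:98
c14: CDB Add1=105 | r0:Mul2,r1:105,r2:Mul1,r3:98
c15: - | r0:Mul2,r1:105,r2:Mul1,r3:98

STATUS = TAG Mul2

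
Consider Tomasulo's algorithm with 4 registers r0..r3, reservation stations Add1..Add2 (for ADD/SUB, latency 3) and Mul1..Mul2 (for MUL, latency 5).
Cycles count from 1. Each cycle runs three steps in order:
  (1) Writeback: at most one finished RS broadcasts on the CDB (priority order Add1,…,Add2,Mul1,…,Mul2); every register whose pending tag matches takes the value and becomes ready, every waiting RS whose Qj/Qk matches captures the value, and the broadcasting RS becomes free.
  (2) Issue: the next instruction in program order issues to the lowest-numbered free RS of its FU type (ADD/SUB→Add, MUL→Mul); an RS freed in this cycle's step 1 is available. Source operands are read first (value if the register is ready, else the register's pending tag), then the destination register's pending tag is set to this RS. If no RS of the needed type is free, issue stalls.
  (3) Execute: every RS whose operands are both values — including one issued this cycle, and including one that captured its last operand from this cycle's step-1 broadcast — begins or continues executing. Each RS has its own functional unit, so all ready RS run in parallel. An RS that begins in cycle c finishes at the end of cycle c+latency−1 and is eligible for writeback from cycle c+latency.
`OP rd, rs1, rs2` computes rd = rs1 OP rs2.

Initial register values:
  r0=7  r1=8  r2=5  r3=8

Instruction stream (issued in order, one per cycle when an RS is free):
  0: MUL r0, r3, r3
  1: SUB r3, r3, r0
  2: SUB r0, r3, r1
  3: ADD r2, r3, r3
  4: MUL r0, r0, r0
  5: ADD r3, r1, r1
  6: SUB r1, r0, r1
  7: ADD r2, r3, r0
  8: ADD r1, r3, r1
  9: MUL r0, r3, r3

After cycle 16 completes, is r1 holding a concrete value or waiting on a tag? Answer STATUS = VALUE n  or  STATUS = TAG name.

c1: issue MUL r0<-Mul1 | r0:Mul1,r1:8,r2:5,r3:8
c2: issue SUB r3<-Add1 | r0:Mul1,r1:8,r2:5,r3:Add1
c3: issue SUB r0<-Add2 | r0:Add2,r1:8,r2:5,r3:Add1
c4: stall | r0:Add2,r1:8,r2:5,r3:Add1
c5: stall | r0:Add2,r1:8,r2:5,r3:Add1
c6: CDB Mul1=64; stall | r0:Add2,r1:8,r2:5,r3:Add1
c7: stall | r0:Add2,r1:8,r2:5,r3:Add1
c8: stall | r0:Add2,r1:8,r2:5,r3:Add1
c9: CDB Add1=-56; issue ADD r2<-Add1 | r0:Add2,r1:8,r2:Add1,r3:-56
c10: issue MUL r0<-Mul1 | r0:Mul1,r1:8,r2:Add1,r3:-56
c11: stall | r0:Mul1,r1:8,r2:Add1,r3:-56
c12: CDB Add1=-112; issue ADD r3<-Add1 | r0:Mul1,r1:8,r2:-112,r3:Add1
c13: CDB Add2=-64; issue SUB r1<-Add2 | r0:Mul1,r1:Add2,r2:-112,r3:Add1
c14: stall | r0:Mul1,r1:Add2,r2:-112,r3:Add1
c15: CDB Add1=16; issue ADD r2<-Add1 | r0:Mul1,r1:Add2,r2:Add1,r3:16
c16: stall | r0:Mul1,r1:Add2,r2:Add1,r3:16

STATUS = TAG Add2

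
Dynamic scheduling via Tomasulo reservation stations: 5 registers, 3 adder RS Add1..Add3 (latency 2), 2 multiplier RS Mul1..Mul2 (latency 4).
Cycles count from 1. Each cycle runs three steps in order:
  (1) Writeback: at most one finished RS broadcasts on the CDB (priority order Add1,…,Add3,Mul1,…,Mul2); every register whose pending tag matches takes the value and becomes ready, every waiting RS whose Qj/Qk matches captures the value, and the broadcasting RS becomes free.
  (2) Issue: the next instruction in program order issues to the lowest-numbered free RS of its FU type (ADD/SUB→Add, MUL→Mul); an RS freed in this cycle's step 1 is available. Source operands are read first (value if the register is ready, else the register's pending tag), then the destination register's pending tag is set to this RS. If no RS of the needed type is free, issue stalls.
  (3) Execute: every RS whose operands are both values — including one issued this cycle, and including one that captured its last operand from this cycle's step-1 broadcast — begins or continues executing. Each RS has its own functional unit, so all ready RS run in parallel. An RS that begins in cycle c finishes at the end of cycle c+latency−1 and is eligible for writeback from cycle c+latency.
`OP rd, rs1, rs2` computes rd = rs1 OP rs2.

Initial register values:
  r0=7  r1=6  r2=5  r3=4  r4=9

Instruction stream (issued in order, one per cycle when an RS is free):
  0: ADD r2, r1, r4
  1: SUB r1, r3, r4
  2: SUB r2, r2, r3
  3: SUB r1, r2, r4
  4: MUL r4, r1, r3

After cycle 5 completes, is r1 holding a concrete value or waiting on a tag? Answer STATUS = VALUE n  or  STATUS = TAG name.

cycle 1: issue ADD r2<-Add1 // r0:7,r1:6,r2:Add1,r3:4,r4:9
cycle 2: issue SUB r1<-Add2 // r0:7,r1:Add2,r2:Add1,r3:4,r4:9
cycle 3: CDB Add1=15; issue SUB r2<-Add1 // r0:7,r1:Add2,r2:Add1,r3:4,r4:9
cycle 4: CDB Add2=-5; issue SUB r1<-Add2 // r0:7,r1:Add2,r2:Add1,r3:4,r4:9
cycle 5: CDB Add1=11; issue MUL r4<-Mul1 // r0:7,r1:Add2,r2:11,r3:4,r4:Mul1

STATUS = TAG Add2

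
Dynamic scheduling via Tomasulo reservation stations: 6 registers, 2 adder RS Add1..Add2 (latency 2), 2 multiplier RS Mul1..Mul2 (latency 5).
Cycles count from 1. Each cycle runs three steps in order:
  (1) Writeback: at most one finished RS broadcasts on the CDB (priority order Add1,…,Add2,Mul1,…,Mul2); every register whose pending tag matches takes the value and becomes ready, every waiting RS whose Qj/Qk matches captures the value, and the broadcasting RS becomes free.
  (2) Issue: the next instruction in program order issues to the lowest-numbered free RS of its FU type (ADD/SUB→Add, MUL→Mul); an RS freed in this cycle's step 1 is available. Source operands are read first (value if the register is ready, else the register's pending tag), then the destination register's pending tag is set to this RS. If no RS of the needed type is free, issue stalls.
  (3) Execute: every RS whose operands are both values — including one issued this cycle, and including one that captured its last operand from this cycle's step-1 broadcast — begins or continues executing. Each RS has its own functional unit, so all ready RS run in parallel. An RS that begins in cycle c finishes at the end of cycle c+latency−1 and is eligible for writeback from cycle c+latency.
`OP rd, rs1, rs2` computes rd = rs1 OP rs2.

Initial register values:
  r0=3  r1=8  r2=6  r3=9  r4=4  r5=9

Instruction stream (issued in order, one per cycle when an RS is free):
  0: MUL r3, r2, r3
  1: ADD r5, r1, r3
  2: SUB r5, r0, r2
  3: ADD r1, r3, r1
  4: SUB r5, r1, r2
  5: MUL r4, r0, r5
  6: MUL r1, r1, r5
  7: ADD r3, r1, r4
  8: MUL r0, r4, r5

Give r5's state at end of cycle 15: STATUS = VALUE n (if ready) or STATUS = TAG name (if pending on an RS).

  c1: issue MUL r3<-Mul1  regs: r0:3,r1:8,r2:6,r3:Mul1,r4:4,r5:9
  c2: issue ADD r5<-Add1  regs: r0:3,r1:8,r2:6,r3:Mul1,r4:4,r5:Add1
  c3: issue SUB r5<-Add2  regs: r0:3,r1:8,r2:6,r3:Mul1,r4:4,r5:Add2
  c4: stall  regs: r0:3,r1:8,r2:6,r3:Mul1,r4:4,r5:Add2
  c5: CDB Add2=-3; issue ADD r1<-Add2  regs: r0:3,r1:Add2,r2:6,r3:Mul1,r4:4,r5:-3
  c6: CDB Mul1=54; stall  regs: r0:3,r1:Add2,r2:6,r3:54,r4:4,r5:-3
  c7: stall  regs: r0:3,r1:Add2,r2:6,r3:54,r4:4,r5:-3
  c8: CDB Add1=62; issue SUB r5<-Add1  regs: r0:3,r1:Add2,r2:6,r3:54,r4:4,r5:Add1
  c9: CDB Add2=62; issue MUL r4<-Mul1  regs: r0:3,r1:62,r2:6,r3:54,r4:Mul1,r5:Add1
  c10: issue MUL r1<-Mul2  regs: r0:3,r1:Mul2,r2:6,r3:54,r4:Mul1,r5:Add1
  c11: CDB Add1=56; issue ADD r3<-Add1  regs: r0:3,r1:Mul2,r2:6,r3:Add1,r4:Mul1,r5:56
  c12: stall  regs: r0:3,r1:Mul2,r2:6,r3:Add1,r4:Mul1,r5:56
  c13: stall  regs: r0:3,r1:Mul2,r2:6,r3:Add1,r4:Mul1,r5:56
  c14: stall  regs: r0:3,r1:Mul2,r2:6,r3:Add1,r4:Mul1,r5:56
  c15: stall  regs: r0:3,r1:Mul2,r2:6,r3:Add1,r4:Mul1,r5:56

STATUS = VALUE 56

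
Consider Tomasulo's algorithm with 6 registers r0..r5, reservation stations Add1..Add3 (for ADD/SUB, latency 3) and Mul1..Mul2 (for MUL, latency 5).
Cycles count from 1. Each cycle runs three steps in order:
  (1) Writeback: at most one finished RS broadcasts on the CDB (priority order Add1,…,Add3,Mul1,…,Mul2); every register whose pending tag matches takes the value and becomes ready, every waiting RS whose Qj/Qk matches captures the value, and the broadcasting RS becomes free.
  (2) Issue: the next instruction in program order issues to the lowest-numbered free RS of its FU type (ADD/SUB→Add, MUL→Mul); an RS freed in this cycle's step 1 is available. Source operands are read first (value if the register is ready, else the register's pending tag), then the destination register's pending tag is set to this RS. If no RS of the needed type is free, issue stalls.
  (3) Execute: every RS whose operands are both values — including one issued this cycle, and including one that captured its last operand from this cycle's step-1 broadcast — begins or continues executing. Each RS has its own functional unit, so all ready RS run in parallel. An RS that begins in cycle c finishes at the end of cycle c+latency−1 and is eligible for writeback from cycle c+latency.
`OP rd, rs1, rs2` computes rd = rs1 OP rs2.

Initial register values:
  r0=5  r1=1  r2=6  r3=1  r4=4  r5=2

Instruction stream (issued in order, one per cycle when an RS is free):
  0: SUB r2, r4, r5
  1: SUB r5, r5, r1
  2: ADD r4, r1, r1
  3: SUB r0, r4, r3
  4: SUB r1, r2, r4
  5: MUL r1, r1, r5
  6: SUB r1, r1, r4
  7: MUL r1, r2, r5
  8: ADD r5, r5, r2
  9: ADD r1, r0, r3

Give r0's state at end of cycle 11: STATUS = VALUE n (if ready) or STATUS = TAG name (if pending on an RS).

STATUS = VALUE 1

cycle 1: issue SUB r2<-Add1 // r0:5,r1:1,r2:Add1,r3:1,r4:4,r5:2
cycle 2: issue SUB r5<-Add2 // r0:5,r1:1,r2:Add1,r3:1,r4:4,r5:Add2
cycle 3: issue ADD r4<-Add3 // r0:5,r1:1,r2:Add1,r3:1,r4:Add3,r5:Add2
cycle 4: CDB Add1=2; issue SUB r0<-Add1 // r0:Add1,r1:1,r2:2,r3:1,r4:Add3,r5:Add2
cycle 5: CDB Add2=1; issue SUB r1<-Add2 // r0:Add1,r1:Add2,r2:2,r3:1,r4:Add3,r5:1
cycle 6: CDB Add3=2; issue MUL r1<-Mul1 // r0:Add1,r1:Mul1,r2:2,r3:1,r4:2,r5:1
cycle 7: issue SUB r1<-Add3 // r0:Add1,r1:Add3,r2:2,r3:1,r4:2,r5:1
cycle 8: issue MUL r1<-Mul2 // r0:Add1,r1:Mul2,r2:2,r3:1,r4:2,r5:1
cycle 9: CDB Add1=1; issue ADD r5<-Add1 // r0:1,r1:Mul2,r2:2,r3:1,r4:2,r5:Add1
cycle 10: CDB Add2=0; issue ADD r1<-Add2 // r0:1,r1:Add2,r2:2,r3:1,r4:2,r5:Add1
cycle 11: - // r0:1,r1:Add2,r2:2,r3:1,r4:2,r5:Add1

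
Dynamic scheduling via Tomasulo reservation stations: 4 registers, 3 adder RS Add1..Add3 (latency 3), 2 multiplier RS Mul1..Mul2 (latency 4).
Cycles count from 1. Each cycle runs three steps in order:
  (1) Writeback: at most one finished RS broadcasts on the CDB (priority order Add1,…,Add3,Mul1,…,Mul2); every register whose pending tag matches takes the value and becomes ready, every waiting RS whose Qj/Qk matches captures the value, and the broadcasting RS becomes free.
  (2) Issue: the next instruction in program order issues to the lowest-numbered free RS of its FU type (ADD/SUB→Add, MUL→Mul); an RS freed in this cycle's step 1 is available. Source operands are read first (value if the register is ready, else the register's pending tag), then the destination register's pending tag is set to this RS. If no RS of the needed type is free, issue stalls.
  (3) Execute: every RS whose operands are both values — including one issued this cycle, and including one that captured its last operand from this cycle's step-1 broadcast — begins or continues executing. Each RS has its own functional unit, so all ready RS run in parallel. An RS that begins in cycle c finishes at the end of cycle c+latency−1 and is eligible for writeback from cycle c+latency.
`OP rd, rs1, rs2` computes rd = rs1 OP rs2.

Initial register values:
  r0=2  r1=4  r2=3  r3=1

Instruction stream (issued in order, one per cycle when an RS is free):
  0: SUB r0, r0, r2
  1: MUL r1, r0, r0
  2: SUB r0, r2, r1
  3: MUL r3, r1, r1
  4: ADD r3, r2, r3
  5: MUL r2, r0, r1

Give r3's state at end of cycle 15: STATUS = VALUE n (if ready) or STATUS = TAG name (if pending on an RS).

STATUS = VALUE 4

  c1: issue SUB r0<-Add1  regs: r0:Add1,r1:4,r2:3,r3:1
  c2: issue MUL r1<-Mul1  regs: r0:Add1,r1:Mul1,r2:3,r3:1
  c3: issue SUB r0<-Add2  regs: r0:Add2,r1:Mul1,r2:3,r3:1
  c4: CDB Add1=-1; issue MUL r3<-Mul2  regs: r0:Add2,r1:Mul1,r2:3,r3:Mul2
  c5: issue ADD r3<-Add1  regs: r0:Add2,r1:Mul1,r2:3,r3:Add1
  c6: stall  regs: r0:Add2,r1:Mul1,r2:3,r3:Add1
  c7: stall  regs: r0:Add2,r1:Mul1,r2:3,r3:Add1
  c8: CDB Mul1=1; issue MUL r2<-Mul1  regs: r0:Add2,r1:1,r2:Mul1,r3:Add1
  c9: -  regs: r0:Add2,r1:1,r2:Mul1,r3:Add1
  c10: -  regs: r0:Add2,r1:1,r2:Mul1,r3:Add1
  c11: CDB Add2=2  regs: r0:2,r1:1,r2:Mul1,r3:Add1
  c12: CDB Mul2=1  regs: r0:2,r1:1,r2:Mul1,r3:Add1
  c13: -  regs: r0:2,r1:1,r2:Mul1,r3:Add1
  c14: -  regs: r0:2,r1:1,r2:Mul1,r3:Add1
  c15: CDB Add1=4  regs: r0:2,r1:1,r2:Mul1,r3:4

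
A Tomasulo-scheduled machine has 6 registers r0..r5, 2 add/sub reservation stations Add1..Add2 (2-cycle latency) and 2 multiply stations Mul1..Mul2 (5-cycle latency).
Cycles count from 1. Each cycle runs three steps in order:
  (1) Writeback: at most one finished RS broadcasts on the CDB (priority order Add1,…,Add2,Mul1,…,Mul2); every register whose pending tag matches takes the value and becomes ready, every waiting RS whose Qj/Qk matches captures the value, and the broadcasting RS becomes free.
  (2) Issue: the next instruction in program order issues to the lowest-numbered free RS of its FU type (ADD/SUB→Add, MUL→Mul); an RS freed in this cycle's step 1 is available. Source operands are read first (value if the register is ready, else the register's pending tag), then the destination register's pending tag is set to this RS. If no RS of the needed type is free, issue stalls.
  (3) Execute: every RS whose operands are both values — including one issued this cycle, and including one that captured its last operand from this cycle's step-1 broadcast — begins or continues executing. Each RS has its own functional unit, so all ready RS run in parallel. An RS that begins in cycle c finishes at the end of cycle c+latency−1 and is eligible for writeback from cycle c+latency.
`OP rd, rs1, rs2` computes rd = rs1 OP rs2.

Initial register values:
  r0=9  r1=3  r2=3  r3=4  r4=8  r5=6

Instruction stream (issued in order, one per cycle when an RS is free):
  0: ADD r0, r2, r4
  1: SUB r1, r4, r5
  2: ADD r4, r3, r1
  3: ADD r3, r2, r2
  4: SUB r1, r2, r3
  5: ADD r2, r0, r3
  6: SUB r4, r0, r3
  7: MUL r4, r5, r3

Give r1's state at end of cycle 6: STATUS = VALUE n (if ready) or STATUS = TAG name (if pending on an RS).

STATUS = TAG Add1

  c1: issue ADD r0<-Add1  regs: r0:Add1,r1:3,r2:3,r3:4,r4:8,r5:6
  c2: issue SUB r1<-Add2  regs: r0:Add1,r1:Add2,r2:3,r3:4,r4:8,r5:6
  c3: CDB Add1=11; issue ADD r4<-Add1  regs: r0:11,r1:Add2,r2:3,r3:4,r4:Add1,r5:6
  c4: CDB Add2=2; issue ADD r3<-Add2  regs: r0:11,r1:2,r2:3,r3:Add2,r4:Add1,r5:6
  c5: stall  regs: r0:11,r1:2,r2:3,r3:Add2,r4:Add1,r5:6
  c6: CDB Add1=6; issue SUB r1<-Add1  regs: r0:11,r1:Add1,r2:3,r3:Add2,r4:6,r5:6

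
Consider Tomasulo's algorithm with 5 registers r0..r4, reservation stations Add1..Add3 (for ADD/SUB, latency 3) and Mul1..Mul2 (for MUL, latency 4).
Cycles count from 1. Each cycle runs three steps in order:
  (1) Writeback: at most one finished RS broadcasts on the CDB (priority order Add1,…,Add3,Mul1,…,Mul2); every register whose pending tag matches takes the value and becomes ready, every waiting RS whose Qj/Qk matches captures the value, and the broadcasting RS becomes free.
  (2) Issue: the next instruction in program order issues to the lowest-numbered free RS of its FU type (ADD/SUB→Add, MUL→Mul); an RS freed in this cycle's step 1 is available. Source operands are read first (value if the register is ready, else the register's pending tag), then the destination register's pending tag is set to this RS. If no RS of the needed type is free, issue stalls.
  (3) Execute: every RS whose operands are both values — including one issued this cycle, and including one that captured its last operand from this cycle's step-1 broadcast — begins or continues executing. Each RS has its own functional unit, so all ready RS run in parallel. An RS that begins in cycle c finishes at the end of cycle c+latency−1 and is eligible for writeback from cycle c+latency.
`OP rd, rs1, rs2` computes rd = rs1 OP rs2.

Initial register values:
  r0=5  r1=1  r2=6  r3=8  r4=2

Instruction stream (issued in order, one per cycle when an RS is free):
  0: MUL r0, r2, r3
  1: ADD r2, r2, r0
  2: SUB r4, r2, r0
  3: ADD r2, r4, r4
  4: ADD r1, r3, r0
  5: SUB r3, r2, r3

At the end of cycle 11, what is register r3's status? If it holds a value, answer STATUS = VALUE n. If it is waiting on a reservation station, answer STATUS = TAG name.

STATUS = TAG Add1

cycle 1: issue MUL r0<-Mul1 // r0:Mul1,r1:1,r2:6,r3:8,r4:2
cycle 2: issue ADD r2<-Add1 // r0:Mul1,r1:1,r2:Add1,r3:8,r4:2
cycle 3: issue SUB r4<-Add2 // r0:Mul1,r1:1,r2:Add1,r3:8,r4:Add2
cycle 4: issue ADD r2<-Add3 // r0:Mul1,r1:1,r2:Add3,r3:8,r4:Add2
cycle 5: CDB Mul1=48; stall // r0:48,r1:1,r2:Add3,r3:8,r4:Add2
cycle 6: stall // r0:48,r1:1,r2:Add3,r3:8,r4:Add2
cycle 7: stall // r0:48,r1:1,r2:Add3,r3:8,r4:Add2
cycle 8: CDB Add1=54; issue ADD r1<-Add1 // r0:48,r1:Add1,r2:Add3,r3:8,r4:Add2
cycle 9: stall // r0:48,r1:Add1,r2:Add3,r3:8,r4:Add2
cycle 10: stall // r0:48,r1:Add1,r2:Add3,r3:8,r4:Add2
cycle 11: CDB Add1=56; issue SUB r3<-Add1 // r0:48,r1:56,r2:Add3,r3:Add1,r4:Add2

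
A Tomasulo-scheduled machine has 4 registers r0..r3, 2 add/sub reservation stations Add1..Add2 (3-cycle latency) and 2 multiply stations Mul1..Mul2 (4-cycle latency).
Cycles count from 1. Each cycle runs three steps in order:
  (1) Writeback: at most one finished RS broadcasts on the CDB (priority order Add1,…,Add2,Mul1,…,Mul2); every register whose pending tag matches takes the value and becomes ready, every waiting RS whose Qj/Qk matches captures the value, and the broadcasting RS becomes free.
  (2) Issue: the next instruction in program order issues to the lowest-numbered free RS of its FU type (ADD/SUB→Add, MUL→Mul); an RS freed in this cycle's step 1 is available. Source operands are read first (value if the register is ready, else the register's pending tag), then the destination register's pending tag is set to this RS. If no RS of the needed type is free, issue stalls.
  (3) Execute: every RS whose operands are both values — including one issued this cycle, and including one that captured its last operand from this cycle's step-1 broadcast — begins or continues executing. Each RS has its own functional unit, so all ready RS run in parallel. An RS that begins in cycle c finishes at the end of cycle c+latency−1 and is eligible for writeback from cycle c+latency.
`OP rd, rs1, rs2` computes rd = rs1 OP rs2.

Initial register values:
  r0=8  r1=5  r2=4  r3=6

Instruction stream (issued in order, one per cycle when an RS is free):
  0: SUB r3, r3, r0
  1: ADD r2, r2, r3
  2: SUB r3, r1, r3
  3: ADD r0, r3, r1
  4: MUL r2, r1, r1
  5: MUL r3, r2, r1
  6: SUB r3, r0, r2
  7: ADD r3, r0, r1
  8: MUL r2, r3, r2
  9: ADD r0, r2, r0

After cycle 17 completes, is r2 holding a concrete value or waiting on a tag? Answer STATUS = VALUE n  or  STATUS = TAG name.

STATUS = TAG Mul1

cycle 1: issue SUB r3<-Add1 // r0:8,r1:5,r2:4,r3:Add1
cycle 2: issue ADD r2<-Add2 // r0:8,r1:5,r2:Add2,r3:Add1
cycle 3: stall // r0:8,r1:5,r2:Add2,r3:Add1
cycle 4: CDB Add1=-2; issue SUB r3<-Add1 // r0:8,r1:5,r2:Add2,r3:Add1
cycle 5: stall // r0:8,r1:5,r2:Add2,r3:Add1
cycle 6: stall // r0:8,r1:5,r2:Add2,r3:Add1
cycle 7: CDB Add1=7; issue ADD r0<-Add1 // r0:Add1,r1:5,r2:Add2,r3:7
cycle 8: CDB Add2=2; issue MUL r2<-Mul1 // r0:Add1,r1:5,r2:Mul1,r3:7
cycle 9: issue MUL r3<-Mul2 // r0:Add1,r1:5,r2:Mul1,r3:Mul2
cycle 10: CDB Add1=12; issue SUB r3<-Add1 // r0:12,r1:5,r2:Mul1,r3:Add1
cycle 11: issue ADD r3<-Add2 // r0:12,r1:5,r2:Mul1,r3:Add2
cycle 12: CDB Mul1=25; issue MUL r2<-Mul1 // r0:12,r1:5,r2:Mul1,r3:Add2
cycle 13: stall // r0:12,r1:5,r2:Mul1,r3:Add2
cycle 14: CDB Add2=17; issue ADD r0<-Add2 // r0:Add2,r1:5,r2:Mul1,r3:17
cycle 15: CDB Add1=-13 // r0:Add2,r1:5,r2:Mul1,r3:17
cycle 16: CDB Mul2=125 // r0:Add2,r1:5,r2:Mul1,r3:17
cycle 17: - // r0:Add2,r1:5,r2:Mul1,r3:17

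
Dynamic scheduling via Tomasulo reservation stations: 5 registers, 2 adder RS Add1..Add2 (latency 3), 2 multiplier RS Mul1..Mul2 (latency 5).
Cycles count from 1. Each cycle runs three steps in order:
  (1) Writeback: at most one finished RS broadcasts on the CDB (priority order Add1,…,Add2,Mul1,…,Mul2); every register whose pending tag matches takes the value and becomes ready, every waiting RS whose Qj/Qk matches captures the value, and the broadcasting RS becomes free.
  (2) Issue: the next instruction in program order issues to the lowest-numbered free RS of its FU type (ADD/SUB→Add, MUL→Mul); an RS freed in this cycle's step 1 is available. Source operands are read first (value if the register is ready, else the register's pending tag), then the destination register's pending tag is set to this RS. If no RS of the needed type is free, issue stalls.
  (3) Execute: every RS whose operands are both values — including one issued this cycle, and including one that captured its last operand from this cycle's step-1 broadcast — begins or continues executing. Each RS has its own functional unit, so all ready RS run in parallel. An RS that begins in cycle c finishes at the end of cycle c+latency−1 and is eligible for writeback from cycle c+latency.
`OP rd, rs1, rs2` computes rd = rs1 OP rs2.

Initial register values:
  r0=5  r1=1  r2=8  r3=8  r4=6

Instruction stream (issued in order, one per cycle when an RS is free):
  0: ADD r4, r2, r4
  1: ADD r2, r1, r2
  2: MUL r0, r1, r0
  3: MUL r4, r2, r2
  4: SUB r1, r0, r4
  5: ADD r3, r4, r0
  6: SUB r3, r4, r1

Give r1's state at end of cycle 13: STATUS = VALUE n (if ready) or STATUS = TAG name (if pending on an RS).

c1: issue ADD r4<-Add1 | r0:5,r1:1,r2:8,r3:8,r4:Add1
c2: issue ADD r2<-Add2 | r0:5,r1:1,r2:Add2,r3:8,r4:Add1
c3: issue MUL r0<-Mul1 | r0:Mul1,r1:1,r2:Add2,r3:8,r4:Add1
c4: CDB Add1=14; issue MUL r4<-Mul2 | r0:Mul1,r1:1,r2:Add2,r3:8,r4:Mul2
c5: CDB Add2=9; issue SUB r1<-Add1 | r0:Mul1,r1:Add1,r2:9,r3:8,r4:Mul2
c6: issue ADD r3<-Add2 | r0:Mul1,r1:Add1,r2:9,r3:Add2,r4:Mul2
c7: stall | r0:Mul1,r1:Add1,r2:9,r3:Add2,r4:Mul2
c8: CDB Mul1=5; stall | r0:5,r1:Add1,r2:9,r3:Add2,r4:Mul2
c9: stall | r0:5,r1:Add1,r2:9,r3:Add2,r4:Mul2
c10: CDB Mul2=81; stall | r0:5,r1:Add1,r2:9,r3:Add2,r4:81
c11: stall | r0:5,r1:Add1,r2:9,r3:Add2,r4:81
c12: stall | r0:5,r1:Add1,r2:9,r3:Add2,r4:81
c13: CDB Add1=-76; issue SUB r3<-Add1 | r0:5,r1:-76,r2:9,r3:Add1,r4:81

STATUS = VALUE -76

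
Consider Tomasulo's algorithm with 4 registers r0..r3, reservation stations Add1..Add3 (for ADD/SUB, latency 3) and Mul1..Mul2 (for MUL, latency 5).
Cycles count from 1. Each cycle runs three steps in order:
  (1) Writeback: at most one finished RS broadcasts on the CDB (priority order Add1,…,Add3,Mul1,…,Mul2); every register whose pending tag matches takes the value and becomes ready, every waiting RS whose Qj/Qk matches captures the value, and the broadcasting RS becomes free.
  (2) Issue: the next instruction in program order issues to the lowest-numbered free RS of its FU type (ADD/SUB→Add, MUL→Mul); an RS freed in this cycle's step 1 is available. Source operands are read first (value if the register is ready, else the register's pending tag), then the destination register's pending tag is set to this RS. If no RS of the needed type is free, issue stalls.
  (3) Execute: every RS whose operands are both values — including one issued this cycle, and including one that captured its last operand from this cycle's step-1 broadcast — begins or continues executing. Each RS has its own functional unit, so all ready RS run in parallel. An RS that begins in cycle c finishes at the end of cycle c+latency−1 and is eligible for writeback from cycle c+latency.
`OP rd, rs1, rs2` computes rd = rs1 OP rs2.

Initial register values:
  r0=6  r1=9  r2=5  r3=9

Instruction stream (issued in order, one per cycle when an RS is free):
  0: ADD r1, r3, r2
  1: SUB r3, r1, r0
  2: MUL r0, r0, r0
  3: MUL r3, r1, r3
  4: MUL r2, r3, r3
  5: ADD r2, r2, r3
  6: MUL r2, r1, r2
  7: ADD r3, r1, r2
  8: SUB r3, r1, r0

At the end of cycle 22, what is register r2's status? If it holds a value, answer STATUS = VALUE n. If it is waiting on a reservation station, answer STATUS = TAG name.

STATUS = TAG Mul2

c1: issue ADD r1<-Add1 | r0:6,r1:Add1,r2:5,r3:9
c2: issue SUB r3<-Add2 | r0:6,r1:Add1,r2:5,r3:Add2
c3: issue MUL r0<-Mul1 | r0:Mul1,r1:Add1,r2:5,r3:Add2
c4: CDB Add1=14; issue MUL r3<-Mul2 | r0:Mul1,r1:14,r2:5,r3:Mul2
c5: stall | r0:Mul1,r1:14,r2:5,r3:Mul2
c6: stall | r0:Mul1,r1:14,r2:5,r3:Mul2
c7: CDB Add2=8; stall | r0:Mul1,r1:14,r2:5,r3:Mul2
c8: CDB Mul1=36; issue MUL r2<-Mul1 | r0:36,r1:14,r2:Mul1,r3:Mul2
c9: issue ADD r2<-Add1 | r0:36,r1:14,r2:Add1,r3:Mul2
c10: stall | r0:36,r1:14,r2:Add1,r3:Mul2
c11: stall | r0:36,r1:14,r2:Add1,r3:Mul2
c12: CDB Mul2=112; issue MUL r2<-Mul2 | r0:36,r1:14,r2:Mul2,r3:112
c13: issue ADD r3<-Add2 | r0:36,r1:14,r2:Mul2,r3:Add2
c14: issue SUB r3<-Add3 | r0:36,r1:14,r2:Mul2,r3:Add3
c15: - | r0:36,r1:14,r2:Mul2,r3:Add3
c16: - | r0:36,r1:14,r2:Mul2,r3:Add3
c17: CDB Add3=-22 | r0:36,r1:14,r2:Mul2,r3:-22
c18: CDB Mul1=12544 | r0:36,r1:14,r2:Mul2,r3:-22
c19: - | r0:36,r1:14,r2:Mul2,r3:-22
c20: - | r0:36,r1:14,r2:Mul2,r3:-22
c21: CDB Add1=12656 | r0:36,r1:14,r2:Mul2,r3:-22
c22: - | r0:36,r1:14,r2:Mul2,r3:-22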